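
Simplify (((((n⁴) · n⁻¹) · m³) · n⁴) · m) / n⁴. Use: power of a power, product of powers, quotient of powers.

(((((n⁴) · n⁻¹) · m³) · n⁴) · m) / n⁴
= (((n³ · m³) · n⁴) · m) / n⁴    [product of powers]
= m⁴·n³    [quotient of powers; product of powers]

m⁴·n³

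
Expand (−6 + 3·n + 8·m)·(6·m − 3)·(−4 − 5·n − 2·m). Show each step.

(−6 + 3·n + 8·m)·(6·m − 3)·(−4 − 5·n − 2·m)
= (−36·m + 18 + 18·m·n − 9·n + 48·m^2 − 24·m)·(−4 − 5·n − 2·m)    [distributive law]
= (−60·m + 18 + 18·m·n − 9·n + 48·m^2)·(−4 − 5·n − 2·m)    [combine like terms]
= 240·m + 300·m·n + 120·m^2 − 72 − 90·n − 36·m − 72·m·n − 90·m·n^2 − 36·m^2·n + 36·n + 45·n^2 + 18·m·n − 192·m^2 − 240·m^2·n − 96·m^3    [distributive law]
= 204·m + 246·m·n − 72·m^2 − 72 − 54·n − 90·m·n^2 − 276·m^2·n + 45·n^2 − 96·m^3    [combine like terms]

204·m + 246·m·n − 72·m^2 − 72 − 54·n − 90·m·n^2 − 276·m^2·n + 45·n^2 − 96·m^3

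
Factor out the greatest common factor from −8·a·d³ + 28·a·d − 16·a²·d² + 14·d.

−8·a·d³ + 28·a·d − 16·a²·d² + 14·d
= 2(−4·a·d³ + 14·a·d − 8·a²·d² + 7·d)    [factor out 2]
= 2·d(−4·a·d² + 14·a − 8·a²·d + 7)    [factor out d]

2·d(−4·a·d² + 14·a − 8·a²·d + 7)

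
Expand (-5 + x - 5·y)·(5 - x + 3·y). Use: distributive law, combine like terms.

(-5 + x - 5·y)·(5 - x + 3·y)
= -25 + 5·x - 15·y + 5·x - x^2 + 3·x·y - 25·y + 5·x·y - 15·y^2    [distributive law]
= -25 + 10·x - 40·y - x^2 + 8·x·y - 15·y^2    [combine like terms]

-25 + 10·x - 40·y - x^2 + 8·x·y - 15·y^2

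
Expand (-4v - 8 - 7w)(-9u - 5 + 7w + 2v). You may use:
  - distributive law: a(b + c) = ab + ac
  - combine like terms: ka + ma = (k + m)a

(-4v - 8 - 7w)(-9u - 5 + 7w + 2v)
= 36uv + 20v - 28vw - 8v² + 72u + 40 - 56w - 16v + 63uw + 35w - 49w² - 14vw    [distributive law]
= 36uv + 4v - 42vw - 8v² + 72u + 40 - 21w + 63uw - 49w²    [combine like terms]

36uv + 4v - 42vw - 8v² + 72u + 40 - 21w + 63uw - 49w²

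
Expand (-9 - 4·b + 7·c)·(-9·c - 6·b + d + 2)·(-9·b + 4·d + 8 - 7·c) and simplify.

-1225·b·c + 499·c·d + 886·c - 1169·c² - 222·b² + 233·b·d + 530·b - 36·d² - 144·d - 144 - 114·b²·c - 59·b·c·d + 609·b·c² - 216·b³ + 132·b²·d - 16·b·d² - 301·c²·d + 441·c³ + 28·c·d²

(-9 - 4·b + 7·c)·(-9·c - 6·b + d + 2)·(-9·b + 4·d + 8 - 7·c)
= (81·c + 54·b - 9·d - 18 + 36·b·c + 24·b² - 4·b·d - 8·b - 63·c² - 42·b·c + 7·c·d + 14·c)·(-9·b + 4·d + 8 - 7·c)    [distributive law]
= (95·c + 46·b - 9·d - 18 - 6·b·c + 24·b² - 4·b·d - 63·c² + 7·c·d)·(-9·b + 4·d + 8 - 7·c)    [combine like terms]
= -855·b·c + 380·c·d + 760·c - 665·c² - 414·b² + 184·b·d + 368·b - 322·b·c + 81·b·d - 36·d² - 72·d + 63·c·d + 162·b - 72·d - 144 + 126·c + 54·b²·c - 24·b·c·d - 48·b·c + 42·b·c² - 216·b³ + 96·b²·d + 192·b² - 168·b²·c + 36·b²·d - 16·b·d² - 32·b·d + 28·b·c·d + 567·b·c² - 252·c²·d - 504·c² + 441·c³ - 63·b·c·d + 28·c·d² + 56·c·d - 49·c²·d    [distributive law]
= -1225·b·c + 499·c·d + 886·c - 1169·c² - 222·b² + 233·b·d + 530·b - 36·d² - 144·d - 144 - 114·b²·c - 59·b·c·d + 609·b·c² - 216·b³ + 132·b²·d - 16·b·d² - 301·c²·d + 441·c³ + 28·c·d²    [combine like terms]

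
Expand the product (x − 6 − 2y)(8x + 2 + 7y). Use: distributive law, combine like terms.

(x − 6 − 2y)(8x + 2 + 7y)
= 8x^2 + 2x + 7xy − 48x − 12 − 42y − 16xy − 4y − 14y^2    [distributive law]
= 8x^2 − 46x − 9xy − 12 − 46y − 14y^2    [combine like terms]

8x^2 − 46x − 9xy − 12 − 46y − 14y^2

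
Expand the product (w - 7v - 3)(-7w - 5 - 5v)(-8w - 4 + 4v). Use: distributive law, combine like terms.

56w^3 - 100w^2 - 380vw^2 - 184w - 512vw - 104v^2w - 140v + 60v^2 + 140v^3 - 60

(w - 7v - 3)(-7w - 5 - 5v)(-8w - 4 + 4v)
= (-7w^2 - 5w - 5vw + 49vw + 35v + 35v^2 + 21w + 15 + 15v)(-8w - 4 + 4v)    [distributive law]
= (-7w^2 + 16w + 44vw + 50v + 35v^2 + 15)(-8w - 4 + 4v)    [combine like terms]
= 56w^3 + 28w^2 - 28vw^2 - 128w^2 - 64w + 64vw - 352vw^2 - 176vw + 176v^2w - 400vw - 200v + 200v^2 - 280v^2w - 140v^2 + 140v^3 - 120w - 60 + 60v    [distributive law]
= 56w^3 - 100w^2 - 380vw^2 - 184w - 512vw - 104v^2w - 140v + 60v^2 + 140v^3 - 60    [combine like terms]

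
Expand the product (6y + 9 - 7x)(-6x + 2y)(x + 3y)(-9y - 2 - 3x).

(6y + 9 - 7x)(-6x + 2y)(x + 3y)(-9y - 2 - 3x)
= (-36xy + 12y² - 54x + 18y + 42x² - 14xy)(x + 3y)(-9y - 2 - 3x)    [distributive law]
= (-50xy + 12y² - 54x + 18y + 42x²)(x + 3y)(-9y - 2 - 3x)    [combine like terms]
= (-50x²y - 150xy² + 12xy² + 36y³ - 54x² - 162xy + 18xy + 54y² + 42x³ + 126x²y)(-9y - 2 - 3x)    [distributive law]
= (76x²y - 138xy² + 36y³ - 54x² - 144xy + 54y² + 42x³)(-9y - 2 - 3x)    [combine like terms]
= -684x²y² - 152x²y - 228x³y + 1242xy³ + 276xy² + 414x²y² - 324y⁴ - 72y³ - 108xy³ + 486x²y + 108x² + 162x³ + 1296xy² + 288xy + 432x²y - 486y³ - 108y² - 162xy² - 378x³y - 84x³ - 126x⁴    [distributive law]
= -270x²y² + 766x²y - 606x³y + 1134xy³ + 1410xy² - 324y⁴ - 558y³ + 108x² + 78x³ + 288xy - 108y² - 126x⁴    [combine like terms]

-270x²y² + 766x²y - 606x³y + 1134xy³ + 1410xy² - 324y⁴ - 558y³ + 108x² + 78x³ + 288xy - 108y² - 126x⁴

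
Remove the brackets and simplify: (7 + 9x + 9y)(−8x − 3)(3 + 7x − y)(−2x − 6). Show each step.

(7 + 9x + 9y)(−8x − 3)(3 + 7x − y)(−2x − 6)
= (−56x − 21 − 72x^2 − 27x − 72xy − 27y)(3 + 7x − y)(−2x − 6)    [distributive law]
= (−83x − 21 − 72x^2 − 72xy − 27y)(3 + 7x − y)(−2x − 6)    [combine like terms]
= (−249x − 581x^2 + 83xy − 63 − 147x + 21y − 216x^2 − 504x^3 + 72x^2y − 216xy − 504x^2y + 72xy^2 − 81y − 189xy + 27y^2)(−2x − 6)    [distributive law]
= (−396x − 797x^2 − 322xy − 63 − 60y − 504x^3 − 432x^2y + 72xy^2 + 27y^2)(−2x − 6)    [combine like terms]
= 792x^2 + 2376x + 1594x^3 + 4782x^2 + 644x^2y + 1932xy + 126x + 378 + 120xy + 360y + 1008x^4 + 3024x^3 + 864x^3y + 2592x^2y − 144x^2y^2 − 432xy^2 − 54xy^2 − 162y^2    [distributive law]
= 5574x^2 + 2502x + 4618x^3 + 3236x^2y + 2052xy + 378 + 360y + 1008x^4 + 864x^3y − 144x^2y^2 − 486xy^2 − 162y^2    [combine like terms]

5574x^2 + 2502x + 4618x^3 + 3236x^2y + 2052xy + 378 + 360y + 1008x^4 + 864x^3y − 144x^2y^2 − 486xy^2 − 162y^2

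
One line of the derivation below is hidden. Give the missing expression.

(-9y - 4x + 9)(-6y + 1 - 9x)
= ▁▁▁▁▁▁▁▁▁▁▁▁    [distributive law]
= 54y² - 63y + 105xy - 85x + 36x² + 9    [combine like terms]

After distributive law, the bracketed line is:

54y² - 9y + 81xy + 24xy - 4x + 36x² - 54y + 9 - 81x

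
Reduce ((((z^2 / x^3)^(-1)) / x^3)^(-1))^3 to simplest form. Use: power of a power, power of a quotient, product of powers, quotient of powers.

((((z^2 / x^3)^(-1)) / x^3)^(-1))^3
= (((z^2 / x^3)^(-1)) / x^3)^(-3)    [power of a power]
= (((z^2 / x^3)^(-1))^(-3)) / ((x^3)^(-3))    [power of a quotient]
= ((z^2 / x^3)^3) / ((x^3)^(-3))    [power of a power]
= (((z^2)^3) / ((x^3)^3)) / ((x^3)^(-3))    [power of a quotient]
= (z^6 / ((x^3)^3)) / ((x^3)^(-3))    [power of a power]
= (z^6 / x^9) / ((x^3)^(-3))    [power of a power]
= (z^6 / x^9) / x^(-9)    [power of a power]
= z^6    [quotient of powers; product of powers]

z^6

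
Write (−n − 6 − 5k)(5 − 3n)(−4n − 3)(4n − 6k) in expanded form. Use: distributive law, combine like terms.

(−n − 6 − 5k)(5 − 3n)(−4n − 3)(4n − 6k)
= (−5n + 3n² − 30 + 18n − 25k + 15kn)(−4n − 3)(4n − 6k)    [distributive law]
= (13n + 3n² − 30 − 25k + 15kn)(−4n − 3)(4n − 6k)    [combine like terms]
= (−52n² − 39n − 12n³ − 9n² + 120n + 90 + 100kn + 75k − 60kn² − 45kn)(4n − 6k)    [distributive law]
= (−61n² + 81n − 12n³ + 90 + 55kn + 75k − 60kn²)(4n − 6k)    [combine like terms]
= −244n³ + 366kn² + 324n² − 486kn − 48n⁴ + 72kn³ + 360n − 540k + 220kn² − 330k²n + 300kn − 450k² − 240kn³ + 360k²n²    [distributive law]
= −244n³ + 586kn² + 324n² − 186kn − 48n⁴ − 168kn³ + 360n − 540k − 330k²n − 450k² + 360k²n²    [combine like terms]

−244n³ + 586kn² + 324n² − 186kn − 48n⁴ − 168kn³ + 360n − 540k − 330k²n − 450k² + 360k²n²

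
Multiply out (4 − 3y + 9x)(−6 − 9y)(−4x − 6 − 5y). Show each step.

420x + 144 + 228y + 828xy − 72y^2 + 297xy^2 − 135y^3 + 216x^2 + 324x^2y

(4 − 3y + 9x)(−6 − 9y)(−4x − 6 − 5y)
= (−24 − 36y + 18y + 27y^2 − 54x − 81xy)(−4x − 6 − 5y)    [distributive law]
= (−24 − 18y + 27y^2 − 54x − 81xy)(−4x − 6 − 5y)    [combine like terms]
= 96x + 144 + 120y + 72xy + 108y + 90y^2 − 108xy^2 − 162y^2 − 135y^3 + 216x^2 + 324x + 270xy + 324x^2y + 486xy + 405xy^2    [distributive law]
= 420x + 144 + 228y + 828xy − 72y^2 + 297xy^2 − 135y^3 + 216x^2 + 324x^2y    [combine like terms]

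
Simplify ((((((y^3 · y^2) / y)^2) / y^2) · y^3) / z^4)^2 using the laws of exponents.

((((((y^3 · y^2) / y)^2) / y^2) · y^3) / z^4)^2
= ((((((y^3 · y^2) / y)^2) / y^2) · y^3)^2) / ((z^4)^2)    [power of a quotient]
= ((((((y^3 · y^2) / y)^2) / y^2)^2) · ((y^3)^2)) / ((z^4)^2)    [power of a product]
= ((((((y^3 · y^2) / y)^2)^2) / ((y^2)^2)) · ((y^3)^2)) / ((z^4)^2)    [power of a quotient]
= (((((y^3 · y^2) / y)^4) / ((y^2)^2)) · ((y^3)^2)) / ((z^4)^2)    [power of a power]
= (((((y^3 · y^2)^4) / (y^4)) / ((y^2)^2)) · ((y^3)^2)) / ((z^4)^2)    [power of a quotient]
= ((((((y^3)^4) · ((y^2)^4)) / (y^4)) / ((y^2)^2)) · ((y^3)^2)) / ((z^4)^2)    [power of a product]
= ((((y^12 · ((y^2)^4)) / (y^4)) / ((y^2)^2)) · ((y^3)^2)) / ((z^4)^2)    [power of a power]
= ((((y^12 · y^8) / (y^4)) / ((y^2)^2)) · ((y^3)^2)) / ((z^4)^2)    [power of a power]
= (((y^20 / (y^4)) / ((y^2)^2)) · ((y^3)^2)) / ((z^4)^2)    [product of powers]
= ((y^16 / ((y^2)^2)) · ((y^3)^2)) / ((z^4)^2)    [quotient of powers]
= ((y^16 / y^4) · ((y^3)^2)) / ((z^4)^2)    [power of a power]
= (y^12 · ((y^3)^2)) / ((z^4)^2)    [quotient of powers]
= (y^12 · y^6) / ((z^4)^2)    [power of a power]
= y^18 / ((z^4)^2)    [product of powers]
= y^18 / z^8    [power of a power]
= y^18·z^(-8)    [quotient of powers]

y^18·z^(-8)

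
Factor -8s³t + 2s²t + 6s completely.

-8s³t + 2s²t + 6s
= 2(-4s³t + s²t + 3s)    [factor out 2]
= 2s(-4s²t + st + 3)    [factor out s]

2s(-4s²t + st + 3)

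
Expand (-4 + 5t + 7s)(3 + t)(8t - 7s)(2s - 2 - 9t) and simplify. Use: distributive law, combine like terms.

-1130st + 192t + 688t² + 462s² - 168s - 685st² - 872t³ + 1603s²t - 109st³ - 360t⁴ + 483s²t² - 294s³ - 98s³t

(-4 + 5t + 7s)(3 + t)(8t - 7s)(2s - 2 - 9t)
= (-12 - 4t + 15t + 5t² + 21s + 7st)(8t - 7s)(2s - 2 - 9t)    [distributive law]
= (-12 + 11t + 5t² + 21s + 7st)(8t - 7s)(2s - 2 - 9t)    [combine like terms]
= (-96t + 84s + 88t² - 77st + 40t³ - 35st² + 168st - 147s² + 56st² - 49s²t)(2s - 2 - 9t)    [distributive law]
= (-96t + 84s + 88t² + 91st + 40t³ + 21st² - 147s² - 49s²t)(2s - 2 - 9t)    [combine like terms]
= -192st + 192t + 864t² + 168s² - 168s - 756st + 176st² - 176t² - 792t³ + 182s²t - 182st - 819st² + 80st³ - 80t³ - 360t⁴ + 42s²t² - 42st² - 189st³ - 294s³ + 294s² + 1323s²t - 98s³t + 98s²t + 441s²t²    [distributive law]
= -1130st + 192t + 688t² + 462s² - 168s - 685st² - 872t³ + 1603s²t - 109st³ - 360t⁴ + 483s²t² - 294s³ - 98s³t    [combine like terms]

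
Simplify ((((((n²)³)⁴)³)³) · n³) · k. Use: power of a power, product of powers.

k·n²¹⁹

((((((n²)³)⁴)³)³) · n³) · k
= (((((n²)³)⁴)⁹) · n³) · k    [power of a power]
= ((((n²)³)³⁶) · n³) · k    [power of a power]
= (((n²)¹⁰⁸) · n³) · k    [power of a power]
= (n²¹⁶ · n³) · k    [power of a power]
= n²¹⁹ · k    [product of powers]
= k·n²¹⁹    [rearrange]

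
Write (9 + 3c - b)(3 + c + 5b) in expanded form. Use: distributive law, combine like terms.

(9 + 3c - b)(3 + c + 5b)
= 27 + 9c + 45b + 9c + 3c² + 15bc - 3b - bc - 5b²    [distributive law]
= 27 + 18c + 42b + 3c² + 14bc - 5b²    [combine like terms]

27 + 18c + 42b + 3c² + 14bc - 5b²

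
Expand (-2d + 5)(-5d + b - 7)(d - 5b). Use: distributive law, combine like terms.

(-2d + 5)(-5d + b - 7)(d - 5b)
= (10d² - 2bd + 14d - 25d + 5b - 35)(d - 5b)    [distributive law]
= (10d² - 2bd - 11d + 5b - 35)(d - 5b)    [combine like terms]
= 10d³ - 50bd² - 2bd² + 10b²d - 11d² + 55bd + 5bd - 25b² - 35d + 175b    [distributive law]
= 10d³ - 52bd² + 10b²d - 11d² + 60bd - 25b² - 35d + 175b    [combine like terms]

10d³ - 52bd² + 10b²d - 11d² + 60bd - 25b² - 35d + 175b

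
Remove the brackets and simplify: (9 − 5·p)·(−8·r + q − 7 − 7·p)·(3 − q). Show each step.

−216·r + 72·q·r + 90·q − 9·q^2 − 189 − 84·p + 13·p·q + 120·p·r − 40·p·q·r + 5·p·q^2 + 105·p^2 − 35·p^2·q

(9 − 5·p)·(−8·r + q − 7 − 7·p)·(3 − q)
= (−72·r + 9·q − 63 − 63·p + 40·p·r − 5·p·q + 35·p + 35·p^2)·(3 − q)    [distributive law]
= (−72·r + 9·q − 63 − 28·p + 40·p·r − 5·p·q + 35·p^2)·(3 − q)    [combine like terms]
= −216·r + 72·q·r + 27·q − 9·q^2 − 189 + 63·q − 84·p + 28·p·q + 120·p·r − 40·p·q·r − 15·p·q + 5·p·q^2 + 105·p^2 − 35·p^2·q    [distributive law]
= −216·r + 72·q·r + 90·q − 9·q^2 − 189 − 84·p + 13·p·q + 120·p·r − 40·p·q·r + 5·p·q^2 + 105·p^2 − 35·p^2·q    [combine like terms]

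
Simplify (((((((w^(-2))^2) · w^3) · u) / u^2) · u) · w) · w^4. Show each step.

(((((((w^(-2))^2) · w^3) · u) / u^2) · u) · w) · w^4
= (((((w^(-4) · w^3) · u) / u^2) · u) · w) · w^4    [power of a power]
= ((((w^(-1) · u) / u^2) · u) · w) · w^4    [product of powers]
= w^4    [quotient of powers; product of powers]

w^4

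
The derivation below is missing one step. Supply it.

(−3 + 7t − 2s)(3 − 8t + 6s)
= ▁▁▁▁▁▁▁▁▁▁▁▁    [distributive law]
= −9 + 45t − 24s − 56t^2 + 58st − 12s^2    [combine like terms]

By distributive law:

−9 + 24t − 18s + 21t − 56t^2 + 42st − 6s + 16st − 12s^2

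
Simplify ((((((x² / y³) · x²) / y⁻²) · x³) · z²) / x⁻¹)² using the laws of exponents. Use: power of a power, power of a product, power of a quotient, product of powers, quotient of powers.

x¹⁶y⁻²z⁴

((((((x² / y³) · x²) / y⁻²) · x³) · z²) / x⁻¹)²
= ((((((x² / y³) · x²) / y⁻²) · x³) · z²)²) / ((x⁻¹)²)    [power of a quotient]
= ((((((x² / y³) · x²) / y⁻²) · x³)²) · ((z²)²)) / ((x⁻¹)²)    [power of a product]
= ((((((x² / y³) · x²) / y⁻²)²) · ((x³)²)) · ((z²)²)) / ((x⁻¹)²)    [power of a product]
= ((((((x² / y³) · x²)²) / ((y⁻²)²)) · ((x³)²)) · ((z²)²)) / ((x⁻¹)²)    [power of a quotient]
= ((((((x² / y³)²) · ((x²)²)) / ((y⁻²)²)) · ((x³)²)) · ((z²)²)) / ((x⁻¹)²)    [power of a product]
= (((((((x²)²) / ((y³)²)) · ((x²)²)) / ((y⁻²)²)) · ((x³)²)) · ((z²)²)) / ((x⁻¹)²)    [power of a quotient]
= (((((x⁴ / ((y³)²)) · ((x²)²)) / ((y⁻²)²)) · ((x³)²)) · ((z²)²)) / ((x⁻¹)²)    [power of a power]
= (((((x⁴ / y⁶) · ((x²)²)) / ((y⁻²)²)) · ((x³)²)) · ((z²)²)) / ((x⁻¹)²)    [power of a power]
= (((((x⁴ / y⁶) · x⁴) / ((y⁻²)²)) · ((x³)²)) · ((z²)²)) / ((x⁻¹)²)    [power of a power]
= (((((x⁴ / y⁶) · x⁴) / y⁻⁴) · ((x³)²)) · ((z²)²)) / ((x⁻¹)²)    [power of a power]
= (((((x⁴ / y⁶) · x⁴) / y⁻⁴) · x⁶) · ((z²)²)) / ((x⁻¹)²)    [power of a power]
= (((((x⁴ / y⁶) · x⁴) / y⁻⁴) · x⁶) · z⁴) / ((x⁻¹)²)    [power of a power]
= (((((x⁴ / y⁶) · x⁴) / y⁻⁴) · x⁶) · z⁴) / x⁻²    [power of a power]
= x¹⁶y⁻²z⁴    [quotient of powers; product of powers]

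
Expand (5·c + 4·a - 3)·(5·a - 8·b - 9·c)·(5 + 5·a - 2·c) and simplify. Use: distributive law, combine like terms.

110·a·c - 95·a²·c - 203·a·c² - 248·b·c - 136·a·b·c + 80·b·c² - 279·c² + 90·c³ + 25·a² + 100·a³ - 40·a·b - 160·a²·b - 75·a + 120·b + 135·c

(5·c + 4·a - 3)·(5·a - 8·b - 9·c)·(5 + 5·a - 2·c)
= (25·a·c - 40·b·c - 45·c² + 20·a² - 32·a·b - 36·a·c - 15·a + 24·b + 27·c)·(5 + 5·a - 2·c)    [distributive law]
= (-11·a·c - 40·b·c - 45·c² + 20·a² - 32·a·b - 15·a + 24·b + 27·c)·(5 + 5·a - 2·c)    [combine like terms]
= -55·a·c - 55·a²·c + 22·a·c² - 200·b·c - 200·a·b·c + 80·b·c² - 225·c² - 225·a·c² + 90·c³ + 100·a² + 100·a³ - 40·a²·c - 160·a·b - 160·a²·b + 64·a·b·c - 75·a - 75·a² + 30·a·c + 120·b + 120·a·b - 48·b·c + 135·c + 135·a·c - 54·c²    [distributive law]
= 110·a·c - 95·a²·c - 203·a·c² - 248·b·c - 136·a·b·c + 80·b·c² - 279·c² + 90·c³ + 25·a² + 100·a³ - 40·a·b - 160·a²·b - 75·a + 120·b + 135·c    [combine like terms]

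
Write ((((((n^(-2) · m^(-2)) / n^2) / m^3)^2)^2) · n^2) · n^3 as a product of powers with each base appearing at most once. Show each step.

((((((n^(-2) · m^(-2)) / n^2) / m^3)^2)^2) · n^2) · n^3
= (((((n^(-2) · m^(-2)) / n^2) / m^3)^4) · n^2) · n^3    [power of a power]
= (((((n^(-2) · m^(-2)) / n^2)^4) / ((m^3)^4)) · n^2) · n^3    [power of a quotient]
= (((((n^(-2) · m^(-2))^4) / ((n^2)^4)) / ((m^3)^4)) · n^2) · n^3    [power of a quotient]
= ((((((n^(-2))^4) · ((m^(-2))^4)) / ((n^2)^4)) / ((m^3)^4)) · n^2) · n^3    [power of a product]
= ((((n^(-8) · ((m^(-2))^4)) / ((n^2)^4)) / ((m^3)^4)) · n^2) · n^3    [power of a power]
= ((((n^(-8) · m^(-8)) / ((n^2)^4)) / ((m^3)^4)) · n^2) · n^3    [power of a power]
= ((((n^(-8) · m^(-8)) / n^8) / ((m^3)^4)) · n^2) · n^3    [power of a power]
= ((((n^(-8) · m^(-8)) / n^8) / m^12) · n^2) · n^3    [power of a power]
= m^(-20)·n^(-11)    [quotient of powers; product of powers]

m^(-20)·n^(-11)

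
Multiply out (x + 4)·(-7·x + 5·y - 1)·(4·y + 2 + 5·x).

(x + 4)·(-7·x + 5·y - 1)·(4·y + 2 + 5·x)
= (-7·x^2 + 5·x·y - x - 28·x + 20·y - 4)·(4·y + 2 + 5·x)    [distributive law]
= (-7·x^2 + 5·x·y - 29·x + 20·y - 4)·(4·y + 2 + 5·x)    [combine like terms]
= -28·x^2·y - 14·x^2 - 35·x^3 + 20·x·y^2 + 10·x·y + 25·x^2·y - 116·x·y - 58·x - 145·x^2 + 80·y^2 + 40·y + 100·x·y - 16·y - 8 - 20·x    [distributive law]
= -3·x^2·y - 159·x^2 - 35·x^3 + 20·x·y^2 - 6·x·y - 78·x + 80·y^2 + 24·y - 8    [combine like terms]

-3·x^2·y - 159·x^2 - 35·x^3 + 20·x·y^2 - 6·x·y - 78·x + 80·y^2 + 24·y - 8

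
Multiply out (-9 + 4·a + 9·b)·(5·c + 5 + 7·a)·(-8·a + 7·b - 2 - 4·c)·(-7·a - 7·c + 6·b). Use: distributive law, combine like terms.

(-9 + 4·a + 9·b)·(5·c + 5 + 7·a)·(-8·a + 7·b - 2 - 4·c)·(-7·a - 7·c + 6·b)
= (-45·c - 45 - 63·a + 20·a·c + 20·a + 28·a^2 + 45·b·c + 45·b + 63·a·b)·(-8·a + 7·b - 2 - 4·c)·(-7·a - 7·c + 6·b)    [distributive law]
= (-45·c - 45 - 43·a + 20·a·c + 28·a^2 + 45·b·c + 45·b + 63·a·b)·(-8·a + 7·b - 2 - 4·c)·(-7·a - 7·c + 6·b)    [combine like terms]
= (360·a·c - 315·b·c + 90·c + 180·c^2 + 360·a - 315·b + 90 + 180·c + 344·a^2 - 301·a·b + 86·a + 172·a·c - 160·a^2·c + 140·a·b·c - 40·a·c - 80·a·c^2 - 224·a^3 + 196·a^2·b - 56·a^2 - 112·a^2·c - 360·a·b·c + 315·b^2·c - 90·b·c - 180·b·c^2 - 360·a·b + 315·b^2 - 90·b - 180·b·c - 504·a^2·b + 441·a·b^2 - 126·a·b - 252·a·b·c)·(-7·a - 7·c + 6·b)    [distributive law]
= (492·a·c - 585·b·c + 270·c + 180·c^2 + 446·a - 405·b + 90 + 288·a^2 - 787·a·b - 272·a^2·c - 472·a·b·c - 80·a·c^2 - 224·a^3 - 308·a^2·b + 315·b^2·c - 180·b·c^2 + 315·b^2 + 441·a·b^2)·(-7·a - 7·c + 6·b)    [combine like terms]
= -3444·a^2·c - 3444·a·c^2 + 2952·a·b·c + 4095·a·b·c + 4095·b·c^2 - 3510·b^2·c - 1890·a·c - 1890·c^2 + 1620·b·c - 1260·a·c^2 - 1260·c^3 + 1080·b·c^2 - 3122·a^2 - 3122·a·c + 2676·a·b + 2835·a·b + 2835·b·c - 2430·b^2 - 630·a - 630·c + 540·b - 2016·a^3 - 2016·a^2·c + 1728·a^2·b + 5509·a^2·b + 5509·a·b·c - 4722·a·b^2 + 1904·a^3·c + 1904·a^2·c^2 - 1632·a^2·b·c + 3304·a^2·b·c + 3304·a·b·c^2 - 2832·a·b^2·c + 560·a^2·c^2 + 560·a·c^3 - 480·a·b·c^2 + 1568·a^4 + 1568·a^3·c - 1344·a^3·b + 2156·a^3·b + 2156·a^2·b·c - 1848·a^2·b^2 - 2205·a·b^2·c - 2205·b^2·c^2 + 1890·b^3·c + 1260·a·b·c^2 + 1260·b·c^3 - 1080·b^2·c^2 - 2205·a·b^2 - 2205·b^2·c + 1890·b^3 - 3087·a^2·b^2 - 3087·a·b^2·c + 2646·a·b^3    [distributive law]
= -5460·a^2·c - 4704·a·c^2 + 12556·a·b·c + 5175·b·c^2 - 5715·b^2·c - 5012·a·c - 1890·c^2 + 4455·b·c - 1260·c^3 - 3122·a^2 + 5511·a·b - 2430·b^2 - 630·a - 630·c + 540·b - 2016·a^3 + 7237·a^2·b - 6927·a·b^2 + 3472·a^3·c + 2464·a^2·c^2 + 3828·a^2·b·c + 4084·a·b·c^2 - 8124·a·b^2·c + 560·a·c^3 + 1568·a^4 + 812·a^3·b - 4935·a^2·b^2 - 3285·b^2·c^2 + 1890·b^3·c + 1260·b·c^3 + 1890·b^3 + 2646·a·b^3    [combine like terms]

-5460·a^2·c - 4704·a·c^2 + 12556·a·b·c + 5175·b·c^2 - 5715·b^2·c - 5012·a·c - 1890·c^2 + 4455·b·c - 1260·c^3 - 3122·a^2 + 5511·a·b - 2430·b^2 - 630·a - 630·c + 540·b - 2016·a^3 + 7237·a^2·b - 6927·a·b^2 + 3472·a^3·c + 2464·a^2·c^2 + 3828·a^2·b·c + 4084·a·b·c^2 - 8124·a·b^2·c + 560·a·c^3 + 1568·a^4 + 812·a^3·b - 4935·a^2·b^2 - 3285·b^2·c^2 + 1890·b^3·c + 1260·b·c^3 + 1890·b^3 + 2646·a·b^3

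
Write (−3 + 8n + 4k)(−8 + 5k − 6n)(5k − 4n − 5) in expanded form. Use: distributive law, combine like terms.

(−3 + 8n + 4k)(−8 + 5k − 6n)(5k − 4n − 5)
= (24 − 15k + 18n − 64n + 40kn − 48n^2 − 32k + 20k^2 − 24kn)(5k − 4n − 5)    [distributive law]
= (24 − 47k − 46n + 16kn − 48n^2 + 20k^2)(5k − 4n − 5)    [combine like terms]
= 120k − 96n − 120 − 235k^2 + 188kn + 235k − 230kn + 184n^2 + 230n + 80k^2n − 64kn^2 − 80kn − 240kn^2 + 192n^3 + 240n^2 + 100k^3 − 80k^2n − 100k^2    [distributive law]
= 355k + 134n − 120 − 335k^2 − 122kn + 424n^2 − 304kn^2 + 192n^3 + 100k^3    [combine like terms]

355k + 134n − 120 − 335k^2 − 122kn + 424n^2 − 304kn^2 + 192n^3 + 100k^3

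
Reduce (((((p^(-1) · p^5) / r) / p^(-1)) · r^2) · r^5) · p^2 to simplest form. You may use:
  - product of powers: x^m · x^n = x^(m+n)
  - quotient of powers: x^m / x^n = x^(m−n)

p^7r^6

(((((p^(-1) · p^5) / r) / p^(-1)) · r^2) · r^5) · p^2
= ((((p^4 / r) / p^(-1)) · r^2) · r^5) · p^2    [product of powers]
= p^7r^6    [quotient of powers; product of powers]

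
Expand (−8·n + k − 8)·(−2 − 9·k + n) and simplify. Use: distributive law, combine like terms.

8·n + 73·k·n − 8·n² + 70·k − 9·k² + 16

(−8·n + k − 8)·(−2 − 9·k + n)
= 16·n + 72·k·n − 8·n² − 2·k − 9·k² + k·n + 16 + 72·k − 8·n    [distributive law]
= 8·n + 73·k·n − 8·n² + 70·k − 9·k² + 16    [combine like terms]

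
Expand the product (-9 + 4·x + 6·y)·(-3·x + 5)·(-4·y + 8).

-332·x·y + 376·x + 420·y - 360 + 48·x^2·y - 96·x^2 + 72·x·y^2 - 120·y^2

(-9 + 4·x + 6·y)·(-3·x + 5)·(-4·y + 8)
= (27·x - 45 - 12·x^2 + 20·x - 18·x·y + 30·y)·(-4·y + 8)    [distributive law]
= (47·x - 45 - 12·x^2 - 18·x·y + 30·y)·(-4·y + 8)    [combine like terms]
= -188·x·y + 376·x + 180·y - 360 + 48·x^2·y - 96·x^2 + 72·x·y^2 - 144·x·y - 120·y^2 + 240·y    [distributive law]
= -332·x·y + 376·x + 420·y - 360 + 48·x^2·y - 96·x^2 + 72·x·y^2 - 120·y^2    [combine like terms]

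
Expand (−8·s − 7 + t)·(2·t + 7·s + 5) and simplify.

(−8·s − 7 + t)·(2·t + 7·s + 5)
= −16·s·t − 56·s^2 − 40·s − 14·t − 49·s − 35 + 2·t^2 + 7·s·t + 5·t    [distributive law]
= −9·s·t − 56·s^2 − 89·s − 9·t − 35 + 2·t^2    [combine like terms]

−9·s·t − 56·s^2 − 89·s − 9·t − 35 + 2·t^2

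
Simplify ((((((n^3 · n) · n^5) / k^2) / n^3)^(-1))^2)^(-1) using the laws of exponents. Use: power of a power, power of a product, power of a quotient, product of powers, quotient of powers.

k^(-4)·n^12

((((((n^3 · n) · n^5) / k^2) / n^3)^(-1))^2)^(-1)
= (((((n^3 · n) · n^5) / k^2) / n^3)^(-1))^(-2)    [power of a power]
= ((((n^3 · n) · n^5) / k^2) / n^3)^2    [power of a power]
= ((((n^3 · n) · n^5) / k^2)^2) / ((n^3)^2)    [power of a quotient]
= ((((n^3 · n) · n^5)^2) / ((k^2)^2)) / ((n^3)^2)    [power of a quotient]
= ((((n^3 · n)^2) · ((n^5)^2)) / ((k^2)^2)) / ((n^3)^2)    [power of a product]
= (((((n^3)^2) · (n^2)) · ((n^5)^2)) / ((k^2)^2)) / ((n^3)^2)    [power of a product]
= (((n^6 · (n^2)) · ((n^5)^2)) / ((k^2)^2)) / ((n^3)^2)    [power of a power]
= ((n^8 · ((n^5)^2)) / ((k^2)^2)) / ((n^3)^2)    [product of powers]
= ((n^8 · n^10) / ((k^2)^2)) / ((n^3)^2)    [power of a power]
= (n^18 / ((k^2)^2)) / ((n^3)^2)    [product of powers]
= (n^18 / k^4) / ((n^3)^2)    [power of a power]
= (n^18 / k^4) / n^6    [power of a power]
= k^(-4)·n^12    [quotient of powers]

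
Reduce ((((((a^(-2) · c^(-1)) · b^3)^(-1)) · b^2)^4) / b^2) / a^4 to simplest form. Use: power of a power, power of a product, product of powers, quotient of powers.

((((((a^(-2) · c^(-1)) · b^3)^(-1)) · b^2)^4) / b^2) / a^4
= ((((((a^(-2) · c^(-1)) · b^3)^(-1))^4) · ((b^2)^4)) / b^2) / a^4    [power of a product]
= (((((a^(-2) · c^(-1)) · b^3)^(-4)) · ((b^2)^4)) / b^2) / a^4    [power of a power]
= (((((a^(-2) · c^(-1))^(-4)) · ((b^3)^(-4))) · ((b^2)^4)) / b^2) / a^4    [power of a product]
= ((((((a^(-2))^(-4)) · ((c^(-1))^(-4))) · ((b^3)^(-4))) · ((b^2)^4)) / b^2) / a^4    [power of a product]
= ((((a^8 · ((c^(-1))^(-4))) · ((b^3)^(-4))) · ((b^2)^4)) / b^2) / a^4    [power of a power]
= ((((a^8 · c^4) · ((b^3)^(-4))) · ((b^2)^4)) / b^2) / a^4    [power of a power]
= ((((a^8 · c^4) · b^(-12)) · ((b^2)^4)) / b^2) / a^4    [power of a power]
= ((((a^8 · c^4) · b^(-12)) · b^8) / b^2) / a^4    [power of a power]
= a^4b^(-6)c^4    [quotient of powers; product of powers]

a^4b^(-6)c^4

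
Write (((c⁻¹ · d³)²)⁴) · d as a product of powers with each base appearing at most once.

c⁻⁸d²⁵

(((c⁻¹ · d³)²)⁴) · d
= ((c⁻¹ · d³)⁸) · d    [power of a power]
= (((c⁻¹)⁸) · ((d³)⁸)) · d    [power of a product]
= (c⁻⁸ · ((d³)⁸)) · d    [power of a power]
= (c⁻⁸ · d²⁴) · d    [power of a power]
= c⁻⁸d²⁵    [product of powers]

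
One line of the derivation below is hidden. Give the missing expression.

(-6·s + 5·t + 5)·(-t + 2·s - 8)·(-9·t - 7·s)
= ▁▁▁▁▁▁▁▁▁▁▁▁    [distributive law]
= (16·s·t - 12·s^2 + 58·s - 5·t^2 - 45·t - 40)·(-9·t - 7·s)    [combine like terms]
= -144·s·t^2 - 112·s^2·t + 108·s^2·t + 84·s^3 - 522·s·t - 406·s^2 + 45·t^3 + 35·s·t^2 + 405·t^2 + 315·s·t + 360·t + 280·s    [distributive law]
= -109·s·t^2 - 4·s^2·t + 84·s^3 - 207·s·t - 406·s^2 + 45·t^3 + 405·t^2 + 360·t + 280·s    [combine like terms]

Applying distributive law to the line above:

(6·s·t - 12·s^2 + 48·s - 5·t^2 + 10·s·t - 40·t - 5·t + 10·s - 40)·(-9·t - 7·s)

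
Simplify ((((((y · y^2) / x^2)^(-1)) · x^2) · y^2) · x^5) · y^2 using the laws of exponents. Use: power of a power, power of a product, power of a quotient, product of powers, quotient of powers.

((((((y · y^2) / x^2)^(-1)) · x^2) · y^2) · x^5) · y^2
= ((((((y · y^2)^(-1)) / ((x^2)^(-1))) · x^2) · y^2) · x^5) · y^2    [power of a quotient]
= ((((((y^(-1)) · ((y^2)^(-1))) / ((x^2)^(-1))) · x^2) · y^2) · x^5) · y^2    [power of a product]
= (((((y^(-1) · y^(-2)) / ((x^2)^(-1))) · x^2) · y^2) · x^5) · y^2    [power of a power]
= ((((y^(-3) / ((x^2)^(-1))) · x^2) · y^2) · x^5) · y^2    [product of powers]
= ((((y^(-3) / x^(-2)) · x^2) · y^2) · x^5) · y^2    [power of a power]
= x^9·y    [quotient of powers; product of powers]

x^9·y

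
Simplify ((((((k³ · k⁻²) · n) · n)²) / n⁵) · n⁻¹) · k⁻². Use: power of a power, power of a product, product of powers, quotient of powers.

n⁻²

((((((k³ · k⁻²) · n) · n)²) / n⁵) · n⁻¹) · k⁻²
= ((((((k³ · k⁻²) · n)²) · (n²)) / n⁵) · n⁻¹) · k⁻²    [power of a product]
= ((((((k³ · k⁻²)²) · (n²)) · (n²)) / n⁵) · n⁻¹) · k⁻²    [power of a product]
= (((((((k³)²) · ((k⁻²)²)) · (n²)) · (n²)) / n⁵) · n⁻¹) · k⁻²    [power of a product]
= (((((k⁶ · ((k⁻²)²)) · (n²)) · (n²)) / n⁵) · n⁻¹) · k⁻²    [power of a power]
= (((((k⁶ · k⁻⁴) · (n²)) · (n²)) / n⁵) · n⁻¹) · k⁻²    [power of a power]
= ((((k² · (n²)) · (n²)) / n⁵) · n⁻¹) · k⁻²    [product of powers]
= n⁻²    [quotient of powers; product of powers]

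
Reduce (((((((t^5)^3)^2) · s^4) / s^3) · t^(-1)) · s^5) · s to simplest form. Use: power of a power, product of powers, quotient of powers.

s^7·t^29

(((((((t^5)^3)^2) · s^4) / s^3) · t^(-1)) · s^5) · s
= ((((((t^5)^6) · s^4) / s^3) · t^(-1)) · s^5) · s    [power of a power]
= ((((t^30 · s^4) / s^3) · t^(-1)) · s^5) · s    [power of a power]
= s^7·t^29    [quotient of powers; product of powers]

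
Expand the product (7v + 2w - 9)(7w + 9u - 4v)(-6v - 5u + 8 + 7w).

(7v + 2w - 9)(7w + 9u - 4v)(-6v - 5u + 8 + 7w)
= (49vw + 63uv - 28v² + 14w² + 18uw - 8vw - 63w - 81u + 36v)(-6v - 5u + 8 + 7w)    [distributive law]
= (41vw + 63uv - 28v² + 14w² + 18uw - 63w - 81u + 36v)(-6v - 5u + 8 + 7w)    [combine like terms]
= -246v²w - 205uvw + 328vw + 287vw² - 378uv² - 315u²v + 504uv + 441uvw + 168v³ + 140uv² - 224v² - 196v²w - 84vw² - 70uw² + 112w² + 98w³ - 108uvw - 90u²w + 144uw + 126uw² + 378vw + 315uw - 504w - 441w² + 486uv + 405u² - 648u - 567uw - 216v² - 180uv + 288v + 252vw    [distributive law]
= -442v²w + 128uvw + 958vw + 203vw² - 238uv² - 315u²v + 810uv + 168v³ - 440v² + 56uw² - 329w² + 98w³ - 90u²w - 108uw - 504w + 405u² - 648u + 288v    [combine like terms]

-442v²w + 128uvw + 958vw + 203vw² - 238uv² - 315u²v + 810uv + 168v³ - 440v² + 56uw² - 329w² + 98w³ - 90u²w - 108uw - 504w + 405u² - 648u + 288v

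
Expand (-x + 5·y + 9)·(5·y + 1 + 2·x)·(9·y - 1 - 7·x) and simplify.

-130·x·y^2 - 202·x·y - 53·x^2·y - 80·x - 117·x^2 + 14·x^3 + 225·y^3 + 425·y^2 + 31·y - 9

(-x + 5·y + 9)·(5·y + 1 + 2·x)·(9·y - 1 - 7·x)
= (-5·x·y - x - 2·x^2 + 25·y^2 + 5·y + 10·x·y + 45·y + 9 + 18·x)·(9·y - 1 - 7·x)    [distributive law]
= (5·x·y + 17·x - 2·x^2 + 25·y^2 + 50·y + 9)·(9·y - 1 - 7·x)    [combine like terms]
= 45·x·y^2 - 5·x·y - 35·x^2·y + 153·x·y - 17·x - 119·x^2 - 18·x^2·y + 2·x^2 + 14·x^3 + 225·y^3 - 25·y^2 - 175·x·y^2 + 450·y^2 - 50·y - 350·x·y + 81·y - 9 - 63·x    [distributive law]
= -130·x·y^2 - 202·x·y - 53·x^2·y - 80·x - 117·x^2 + 14·x^3 + 225·y^3 + 425·y^2 + 31·y - 9    [combine like terms]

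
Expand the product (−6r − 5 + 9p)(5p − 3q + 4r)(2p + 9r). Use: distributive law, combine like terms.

417p^2r + 6pr^2 − 207pqr + 162qr^2 − 216r^3 − 50p^2 − 265pr + 30pq + 135qr − 180r^2 + 90p^3 − 54p^2q

(−6r − 5 + 9p)(5p − 3q + 4r)(2p + 9r)
= (−30pr + 18qr − 24r^2 − 25p + 15q − 20r + 45p^2 − 27pq + 36pr)(2p + 9r)    [distributive law]
= (6pr + 18qr − 24r^2 − 25p + 15q − 20r + 45p^2 − 27pq)(2p + 9r)    [combine like terms]
= 12p^2r + 54pr^2 + 36pqr + 162qr^2 − 48pr^2 − 216r^3 − 50p^2 − 225pr + 30pq + 135qr − 40pr − 180r^2 + 90p^3 + 405p^2r − 54p^2q − 243pqr    [distributive law]
= 417p^2r + 6pr^2 − 207pqr + 162qr^2 − 216r^3 − 50p^2 − 265pr + 30pq + 135qr − 180r^2 + 90p^3 − 54p^2q    [combine like terms]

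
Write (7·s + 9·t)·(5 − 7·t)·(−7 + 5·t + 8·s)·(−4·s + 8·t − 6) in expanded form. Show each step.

(7·s + 9·t)·(5 − 7·t)·(−7 + 5·t + 8·s)·(−4·s + 8·t − 6)
= (35·s − 49·s·t + 45·t − 63·t^2)·(−7 + 5·t + 8·s)·(−4·s + 8·t − 6)    [distributive law]
= (−245·s + 175·s·t + 280·s^2 + 343·s·t − 245·s·t^2 − 392·s^2·t − 315·t + 225·t^2 + 360·s·t + 441·t^2 − 315·t^3 − 504·s·t^2)·(−4·s + 8·t − 6)    [distributive law]
= (−245·s + 878·s·t + 280·s^2 − 749·s·t^2 − 392·s^2·t − 315·t + 666·t^2 − 315·t^3)·(−4·s + 8·t − 6)    [combine like terms]
= 980·s^2 − 1960·s·t + 1470·s − 3512·s^2·t + 7024·s·t^2 − 5268·s·t − 1120·s^3 + 2240·s^2·t − 1680·s^2 + 2996·s^2·t^2 − 5992·s·t^3 + 4494·s·t^2 + 1568·s^3·t − 3136·s^2·t^2 + 2352·s^2·t + 1260·s·t − 2520·t^2 + 1890·t − 2664·s·t^2 + 5328·t^3 − 3996·t^2 + 1260·s·t^3 − 2520·t^4 + 1890·t^3    [distributive law]
= −700·s^2 − 5968·s·t + 1470·s + 1080·s^2·t + 8854·s·t^2 − 1120·s^3 − 140·s^2·t^2 − 4732·s·t^3 + 1568·s^3·t − 6516·t^2 + 1890·t + 7218·t^3 − 2520·t^4    [combine like terms]

−700·s^2 − 5968·s·t + 1470·s + 1080·s^2·t + 8854·s·t^2 − 1120·s^3 − 140·s^2·t^2 − 4732·s·t^3 + 1568·s^3·t − 6516·t^2 + 1890·t + 7218·t^3 − 2520·t^4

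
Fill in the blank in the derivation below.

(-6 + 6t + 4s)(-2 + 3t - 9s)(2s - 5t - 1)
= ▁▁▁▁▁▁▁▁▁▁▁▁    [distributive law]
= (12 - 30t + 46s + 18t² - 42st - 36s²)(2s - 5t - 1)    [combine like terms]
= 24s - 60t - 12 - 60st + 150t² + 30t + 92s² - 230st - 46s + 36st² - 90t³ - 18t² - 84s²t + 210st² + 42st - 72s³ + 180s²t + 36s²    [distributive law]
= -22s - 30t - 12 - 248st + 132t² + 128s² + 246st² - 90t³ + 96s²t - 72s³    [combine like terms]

Applying distributive law to the line above:

(12 - 18t + 54s - 12t + 18t² - 54st - 8s + 12st - 36s²)(2s - 5t - 1)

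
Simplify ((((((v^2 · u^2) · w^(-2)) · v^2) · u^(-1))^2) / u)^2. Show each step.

u^2·v^16·w^(-8)

((((((v^2 · u^2) · w^(-2)) · v^2) · u^(-1))^2) / u)^2
= ((((((v^2 · u^2) · w^(-2)) · v^2) · u^(-1))^2)^2) / (u^2)    [power of a quotient]
= (((((v^2 · u^2) · w^(-2)) · v^2) · u^(-1))^4) / (u^2)    [power of a power]
= (((((v^2 · u^2) · w^(-2)) · v^2)^4) · ((u^(-1))^4)) / (u^2)    [power of a product]
= (((((v^2 · u^2) · w^(-2))^4) · ((v^2)^4)) · ((u^(-1))^4)) / (u^2)    [power of a product]
= (((((v^2 · u^2)^4) · ((w^(-2))^4)) · ((v^2)^4)) · ((u^(-1))^4)) / (u^2)    [power of a product]
= ((((((v^2)^4) · ((u^2)^4)) · ((w^(-2))^4)) · ((v^2)^4)) · ((u^(-1))^4)) / (u^2)    [power of a product]
= ((((v^8 · ((u^2)^4)) · ((w^(-2))^4)) · ((v^2)^4)) · ((u^(-1))^4)) / (u^2)    [power of a power]
= ((((v^8 · u^8) · ((w^(-2))^4)) · ((v^2)^4)) · ((u^(-1))^4)) / (u^2)    [power of a power]
= ((((v^8 · u^8) · w^(-8)) · ((v^2)^4)) · ((u^(-1))^4)) / (u^2)    [power of a power]
= ((((v^8 · u^8) · w^(-8)) · v^8) · ((u^(-1))^4)) / (u^2)    [power of a power]
= ((((v^8 · u^8) · w^(-8)) · v^8) · u^(-4)) / (u^2)    [power of a power]
= u^2·v^16·w^(-8)    [quotient of powers; product of powers]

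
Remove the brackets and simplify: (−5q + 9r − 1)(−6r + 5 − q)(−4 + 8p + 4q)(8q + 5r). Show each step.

(−5q + 9r − 1)(−6r + 5 − q)(−4 + 8p + 4q)(8q + 5r)
= (30qr − 25q + 5q² − 54r² + 45r − 9qr + 6r − 5 + q)(−4 + 8p + 4q)(8q + 5r)    [distributive law]
= (21qr − 24q + 5q² − 54r² + 51r − 5)(−4 + 8p + 4q)(8q + 5r)    [combine like terms]
= (−84qr + 168pqr + 84q²r + 96q − 192pq − 96q² − 20q² + 40pq² + 20q³ + 216r² − 432pr² − 216qr² − 204r + 408pr + 204qr + 20 − 40p − 20q)(8q + 5r)    [distributive law]
= (120qr + 168pqr + 84q²r + 76q − 192pq − 116q² + 40pq² + 20q³ + 216r² − 432pr² − 216qr² − 204r + 408pr + 20 − 40p)(8q + 5r)    [combine like terms]
= 960q²r + 600qr² + 1344pq²r + 840pqr² + 672q³r + 420q²r² + 608q² + 380qr − 1536pq² − 960pqr − 928q³ − 580q²r + 320pq³ + 200pq²r + 160q⁴ + 100q³r + 1728qr² + 1080r³ − 3456pqr² − 2160pr³ − 1728q²r² − 1080qr³ − 1632qr − 1020r² + 3264pqr + 2040pr² + 160q + 100r − 320pq − 200pr    [distributive law]
= 380q²r + 2328qr² + 1544pq²r − 2616pqr² + 772q³r − 1308q²r² + 608q² − 1252qr − 1536pq² + 2304pqr − 928q³ + 320pq³ + 160q⁴ + 1080r³ − 2160pr³ − 1080qr³ − 1020r² + 2040pr² + 160q + 100r − 320pq − 200pr    [combine like terms]

380q²r + 2328qr² + 1544pq²r − 2616pqr² + 772q³r − 1308q²r² + 608q² − 1252qr − 1536pq² + 2304pqr − 928q³ + 320pq³ + 160q⁴ + 1080r³ − 2160pr³ − 1080qr³ − 1020r² + 2040pr² + 160q + 100r − 320pq − 200pr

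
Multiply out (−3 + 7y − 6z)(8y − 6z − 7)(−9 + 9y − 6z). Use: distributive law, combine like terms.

(−3 + 7y − 6z)(8y − 6z − 7)(−9 + 9y − 6z)
= (−24y + 18z + 21 + 56y² − 42yz − 49y − 48yz + 36z² + 42z)(−9 + 9y − 6z)    [distributive law]
= (−73y + 60z + 21 + 56y² − 90yz + 36z²)(−9 + 9y − 6z)    [combine like terms]
= 657y − 657y² + 438yz − 540z + 540yz − 360z² − 189 + 189y − 126z − 504y² + 504y³ − 336y²z + 810yz − 810y²z + 540yz² − 324z² + 324yz² − 216z³    [distributive law]
= 846y − 1161y² + 1788yz − 666z − 684z² − 189 + 504y³ − 1146y²z + 864yz² − 216z³    [combine like terms]

846y − 1161y² + 1788yz − 666z − 684z² − 189 + 504y³ − 1146y²z + 864yz² − 216z³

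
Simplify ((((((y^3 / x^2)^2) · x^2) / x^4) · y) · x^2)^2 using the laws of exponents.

x^(-8)y^14

((((((y^3 / x^2)^2) · x^2) / x^4) · y) · x^2)^2
= ((((((y^3 / x^2)^2) · x^2) / x^4) · y)^2) · ((x^2)^2)    [power of a product]
= ((((((y^3 / x^2)^2) · x^2) / x^4)^2) · (y^2)) · ((x^2)^2)    [power of a product]
= ((((((y^3 / x^2)^2) · x^2)^2) / ((x^4)^2)) · (y^2)) · ((x^2)^2)    [power of a quotient]
= ((((((y^3 / x^2)^2)^2) · ((x^2)^2)) / ((x^4)^2)) · (y^2)) · ((x^2)^2)    [power of a product]
= (((((y^3 / x^2)^4) · ((x^2)^2)) / ((x^4)^2)) · (y^2)) · ((x^2)^2)    [power of a power]
= ((((((y^3)^4) / ((x^2)^4)) · ((x^2)^2)) / ((x^4)^2)) · (y^2)) · ((x^2)^2)    [power of a quotient]
= ((((y^12 / ((x^2)^4)) · ((x^2)^2)) / ((x^4)^2)) · (y^2)) · ((x^2)^2)    [power of a power]
= ((((y^12 / x^8) · ((x^2)^2)) / ((x^4)^2)) · (y^2)) · ((x^2)^2)    [power of a power]
= ((((y^12 / x^8) · x^4) / ((x^4)^2)) · (y^2)) · ((x^2)^2)    [power of a power]
= ((((y^12 / x^8) · x^4) / x^8) · (y^2)) · ((x^2)^2)    [power of a power]
= ((((y^12 / x^8) · x^4) / x^8) · y^2) · x^4    [power of a power]
= x^(-8)y^14    [quotient of powers; product of powers]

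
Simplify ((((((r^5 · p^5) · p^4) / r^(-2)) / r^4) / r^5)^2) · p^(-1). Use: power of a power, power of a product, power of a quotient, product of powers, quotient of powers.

p^17r^(-4)

((((((r^5 · p^5) · p^4) / r^(-2)) / r^4) / r^5)^2) · p^(-1)
= ((((((r^5 · p^5) · p^4) / r^(-2)) / r^4)^2) / ((r^5)^2)) · p^(-1)    [power of a quotient]
= ((((((r^5 · p^5) · p^4) / r^(-2))^2) / ((r^4)^2)) / ((r^5)^2)) · p^(-1)    [power of a quotient]
= ((((((r^5 · p^5) · p^4)^2) / ((r^(-2))^2)) / ((r^4)^2)) / ((r^5)^2)) · p^(-1)    [power of a quotient]
= ((((((r^5 · p^5)^2) · ((p^4)^2)) / ((r^(-2))^2)) / ((r^4)^2)) / ((r^5)^2)) · p^(-1)    [power of a product]
= (((((((r^5)^2) · ((p^5)^2)) · ((p^4)^2)) / ((r^(-2))^2)) / ((r^4)^2)) / ((r^5)^2)) · p^(-1)    [power of a product]
= (((((r^10 · ((p^5)^2)) · ((p^4)^2)) / ((r^(-2))^2)) / ((r^4)^2)) / ((r^5)^2)) · p^(-1)    [power of a power]
= (((((r^10 · p^10) · ((p^4)^2)) / ((r^(-2))^2)) / ((r^4)^2)) / ((r^5)^2)) · p^(-1)    [power of a power]
= (((((r^10 · p^10) · p^8) / ((r^(-2))^2)) / ((r^4)^2)) / ((r^5)^2)) · p^(-1)    [power of a power]
= (((((r^10 · p^10) · p^8) / r^(-4)) / ((r^4)^2)) / ((r^5)^2)) · p^(-1)    [power of a power]
= (((((r^10 · p^10) · p^8) / r^(-4)) / r^8) / ((r^5)^2)) · p^(-1)    [power of a power]
= (((((r^10 · p^10) · p^8) / r^(-4)) / r^8) / r^10) · p^(-1)    [power of a power]
= p^17r^(-4)    [quotient of powers; product of powers]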